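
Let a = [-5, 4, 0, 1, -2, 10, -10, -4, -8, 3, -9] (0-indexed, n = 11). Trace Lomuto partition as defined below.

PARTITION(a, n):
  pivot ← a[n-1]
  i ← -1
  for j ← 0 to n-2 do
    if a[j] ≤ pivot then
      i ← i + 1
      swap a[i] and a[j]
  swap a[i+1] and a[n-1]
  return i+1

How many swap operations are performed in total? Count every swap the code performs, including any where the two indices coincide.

pivot = a[10] = -9; i = -1
j=0: a[0]=-5 > -9 → no swap
j=1: a[1]=4 > -9 → no swap
j=2: a[2]=0 > -9 → no swap
j=3: a[3]=1 > -9 → no swap
j=4: a[4]=-2 > -9 → no swap
j=5: a[5]=10 > -9 → no swap
j=6: a[6]=-10 ≤ -9 → i=0, swap a[0],a[6] → [-10, 4, 0, 1, -2, 10, -5, -4, -8, 3, -9]
j=7: a[7]=-4 > -9 → no swap
j=8: a[8]=-8 > -9 → no swap
j=9: a[9]=3 > -9 → no swap
final swap a[1],a[10] → [-10, -9, 0, 1, -2, 10, -5, -4, -8, 3, 4]; return 1

2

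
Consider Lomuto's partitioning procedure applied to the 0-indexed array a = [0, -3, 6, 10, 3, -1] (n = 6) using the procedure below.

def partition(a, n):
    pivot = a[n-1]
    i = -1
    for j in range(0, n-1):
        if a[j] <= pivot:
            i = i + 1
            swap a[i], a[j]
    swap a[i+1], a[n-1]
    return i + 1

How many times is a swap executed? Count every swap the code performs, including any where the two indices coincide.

2

pivot = a[5] = -1; i = -1
j=0: a[0]=0 > -1 → no swap
j=1: a[1]=-3 ≤ -1 → i=0, swap a[0],a[1] → [-3, 0, 6, 10, 3, -1]
j=2: a[2]=6 > -1 → no swap
j=3: a[3]=10 > -1 → no swap
j=4: a[4]=3 > -1 → no swap
final swap a[1],a[5] → [-3, -1, 6, 10, 3, 0]; return 1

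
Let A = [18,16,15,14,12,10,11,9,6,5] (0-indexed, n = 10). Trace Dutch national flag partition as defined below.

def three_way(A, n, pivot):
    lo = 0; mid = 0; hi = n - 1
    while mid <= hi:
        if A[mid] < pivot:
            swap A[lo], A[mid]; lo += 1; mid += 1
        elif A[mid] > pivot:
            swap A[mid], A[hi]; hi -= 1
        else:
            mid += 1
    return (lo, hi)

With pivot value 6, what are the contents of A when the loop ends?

[5,6,14,12,10,11,9,15,16,18]

lo=0 mid=0 hi=9
18>6: swap(0,9), hi=8 ⇒ [5,16,15,14,12,10,11,9,6,18]
5<6: swap(0,0), lo=1 mid=1 ⇒ [5,16,15,14,12,10,11,9,6,18]
16>6: swap(1,8), hi=7 ⇒ [5,6,15,14,12,10,11,9,16,18]
6=6: mid=2
15>6: swap(2,7), hi=6 ⇒ [5,6,9,14,12,10,11,15,16,18]
9>6: swap(2,6), hi=5 ⇒ [5,6,11,14,12,10,9,15,16,18]
11>6: swap(2,5), hi=4 ⇒ [5,6,10,14,12,11,9,15,16,18]
10>6: swap(2,4), hi=3 ⇒ [5,6,12,14,10,11,9,15,16,18]
12>6: swap(2,3), hi=2 ⇒ [5,6,14,12,10,11,9,15,16,18]
14>6: swap(2,2), hi=1 ⇒ [5,6,14,12,10,11,9,15,16,18]
done. lo=1 hi=1; A=[5,6,14,12,10,11,9,15,16,18]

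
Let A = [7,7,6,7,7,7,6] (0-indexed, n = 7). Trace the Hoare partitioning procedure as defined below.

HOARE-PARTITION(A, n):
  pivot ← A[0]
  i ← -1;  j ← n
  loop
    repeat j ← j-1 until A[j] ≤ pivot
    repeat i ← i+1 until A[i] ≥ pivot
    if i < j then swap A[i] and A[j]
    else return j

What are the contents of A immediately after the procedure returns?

pivot=7
j stops at 6 (6), i stops at 0 (7); swap ⇒ [6,7,6,7,7,7,7]
j stops at 5 (7), i stops at 1 (7); swap ⇒ [6,7,6,7,7,7,7]
j stops at 4 (7), i stops at 3 (7); swap ⇒ [6,7,6,7,7,7,7]
j stops at 3, i stops at 4; i≥j ⇒ return 3. A=[6,7,6,7,7,7,7]

[6,7,6,7,7,7,7]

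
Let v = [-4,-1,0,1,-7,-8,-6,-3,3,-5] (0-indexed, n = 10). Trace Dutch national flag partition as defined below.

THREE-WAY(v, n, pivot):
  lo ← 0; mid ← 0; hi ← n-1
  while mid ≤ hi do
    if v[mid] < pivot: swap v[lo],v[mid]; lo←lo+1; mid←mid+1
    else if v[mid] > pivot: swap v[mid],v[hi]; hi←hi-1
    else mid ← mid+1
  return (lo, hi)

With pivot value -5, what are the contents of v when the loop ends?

[-6,-8,-7,-5,1,0,-3,3,-1,-4]

pivot = -5; lo=0, mid=0, hi=9
v[mid]=-4>-5: swap v[0],v[9]; hi=8 → [-5,-1,0,1,-7,-8,-6,-3,3,-4]
v[mid]=-5=-5: mid=1
v[mid]=-1>-5: swap v[1],v[8]; hi=7 → [-5,3,0,1,-7,-8,-6,-3,-1,-4]
v[mid]=3>-5: swap v[1],v[7]; hi=6 → [-5,-3,0,1,-7,-8,-6,3,-1,-4]
v[mid]=-3>-5: swap v[1],v[6]; hi=5 → [-5,-6,0,1,-7,-8,-3,3,-1,-4]
v[mid]=-6<-5: swap v[0],v[1]; lo=1,mid=2 → [-6,-5,0,1,-7,-8,-3,3,-1,-4]
v[mid]=0>-5: swap v[2],v[5]; hi=4 → [-6,-5,-8,1,-7,0,-3,3,-1,-4]
v[mid]=-8<-5: swap v[1],v[2]; lo=2,mid=3 → [-6,-8,-5,1,-7,0,-3,3,-1,-4]
v[mid]=1>-5: swap v[3],v[4]; hi=3 → [-6,-8,-5,-7,1,0,-3,3,-1,-4]
v[mid]=-7<-5: swap v[2],v[3]; lo=3,mid=4 → [-6,-8,-7,-5,1,0,-3,3,-1,-4]
end: lo=3, hi=3; v = [-6,-8,-7,-5,1,0,-3,3,-1,-4]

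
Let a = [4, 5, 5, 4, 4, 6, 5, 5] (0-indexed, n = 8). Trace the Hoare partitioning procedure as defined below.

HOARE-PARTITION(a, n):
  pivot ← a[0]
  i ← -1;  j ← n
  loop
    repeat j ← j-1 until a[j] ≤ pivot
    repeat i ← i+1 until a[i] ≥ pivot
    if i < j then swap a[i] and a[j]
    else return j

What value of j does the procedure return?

pivot = a[0] = 4; i = -1, j = 8
j→4 (a[4]=4≤4), i→0 (a[0]=4≥4); i<j, swap → [4, 5, 5, 4, 4, 6, 5, 5]
j→3 (a[3]=4≤4), i→1 (a[1]=5≥4); i<j, swap → [4, 4, 5, 5, 4, 6, 5, 5]
j→1, i→2; i≥j, return j=1. a = [4, 4, 5, 5, 4, 6, 5, 5]

1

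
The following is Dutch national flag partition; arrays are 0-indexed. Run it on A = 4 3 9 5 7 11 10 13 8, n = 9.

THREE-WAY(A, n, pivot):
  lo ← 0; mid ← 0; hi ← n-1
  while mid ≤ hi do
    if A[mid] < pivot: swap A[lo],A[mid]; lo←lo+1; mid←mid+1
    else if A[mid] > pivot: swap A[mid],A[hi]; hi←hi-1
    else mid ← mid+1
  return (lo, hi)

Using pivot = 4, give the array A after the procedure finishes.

3 4 5 7 11 10 13 8 9

lo=0 mid=0 hi=8
4=4: mid=1
3<4: swap(0,1), lo=1 mid=2 ⇒ 3 4 9 5 7 11 10 13 8
9>4: swap(2,8), hi=7 ⇒ 3 4 8 5 7 11 10 13 9
8>4: swap(2,7), hi=6 ⇒ 3 4 13 5 7 11 10 8 9
13>4: swap(2,6), hi=5 ⇒ 3 4 10 5 7 11 13 8 9
10>4: swap(2,5), hi=4 ⇒ 3 4 11 5 7 10 13 8 9
11>4: swap(2,4), hi=3 ⇒ 3 4 7 5 11 10 13 8 9
7>4: swap(2,3), hi=2 ⇒ 3 4 5 7 11 10 13 8 9
5>4: swap(2,2), hi=1 ⇒ 3 4 5 7 11 10 13 8 9
done. lo=1 hi=1; A=3 4 5 7 11 10 13 8 9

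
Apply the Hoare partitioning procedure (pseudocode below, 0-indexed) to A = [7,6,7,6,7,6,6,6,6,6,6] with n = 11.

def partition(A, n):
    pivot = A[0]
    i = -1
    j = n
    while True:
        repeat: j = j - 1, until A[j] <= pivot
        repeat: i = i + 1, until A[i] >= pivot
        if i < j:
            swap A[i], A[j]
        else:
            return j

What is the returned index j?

7

pivot = A[0] = 7; i = -1, j = 11
j→10 (A[10]=6≤7), i→0 (A[0]=7≥7); i<j, swap → [6,6,7,6,7,6,6,6,6,6,7]
j→9 (A[9]=6≤7), i→2 (A[2]=7≥7); i<j, swap → [6,6,6,6,7,6,6,6,6,7,7]
j→8 (A[8]=6≤7), i→4 (A[4]=7≥7); i<j, swap → [6,6,6,6,6,6,6,6,7,7,7]
j→7, i→8; i≥j, return j=7. A = [6,6,6,6,6,6,6,6,7,7,7]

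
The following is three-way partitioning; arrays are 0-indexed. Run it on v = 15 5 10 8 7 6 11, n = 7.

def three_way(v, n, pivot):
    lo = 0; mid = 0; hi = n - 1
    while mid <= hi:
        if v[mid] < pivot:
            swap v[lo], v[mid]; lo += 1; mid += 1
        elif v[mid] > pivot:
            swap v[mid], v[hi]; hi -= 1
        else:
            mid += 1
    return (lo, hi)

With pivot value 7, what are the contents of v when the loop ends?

lo=0 mid=0 hi=6
15>7: swap(0,6), hi=5 ⇒ 11 5 10 8 7 6 15
11>7: swap(0,5), hi=4 ⇒ 6 5 10 8 7 11 15
6<7: swap(0,0), lo=1 mid=1 ⇒ 6 5 10 8 7 11 15
5<7: swap(1,1), lo=2 mid=2 ⇒ 6 5 10 8 7 11 15
10>7: swap(2,4), hi=3 ⇒ 6 5 7 8 10 11 15
7=7: mid=3
8>7: swap(3,3), hi=2 ⇒ 6 5 7 8 10 11 15
done. lo=2 hi=2; v=6 5 7 8 10 11 15

6 5 7 8 10 11 15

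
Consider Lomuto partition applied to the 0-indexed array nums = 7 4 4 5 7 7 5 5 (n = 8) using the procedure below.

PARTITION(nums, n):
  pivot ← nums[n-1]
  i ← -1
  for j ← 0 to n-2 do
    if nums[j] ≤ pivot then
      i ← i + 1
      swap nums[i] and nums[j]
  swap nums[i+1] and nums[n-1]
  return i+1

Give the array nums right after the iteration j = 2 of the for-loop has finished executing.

pivot=5, i=-1
j=0: 7>5, skip
j=1: 4≤5, i=0, swap(0,1) ⇒ 4 7 4 5 7 7 5 5
j=2: 4≤5, i=1, swap(1,2) ⇒ 4 4 7 5 7 7 5 5
(after j=2) nums = 4 4 7 5 7 7 5 5

4 4 7 5 7 7 5 5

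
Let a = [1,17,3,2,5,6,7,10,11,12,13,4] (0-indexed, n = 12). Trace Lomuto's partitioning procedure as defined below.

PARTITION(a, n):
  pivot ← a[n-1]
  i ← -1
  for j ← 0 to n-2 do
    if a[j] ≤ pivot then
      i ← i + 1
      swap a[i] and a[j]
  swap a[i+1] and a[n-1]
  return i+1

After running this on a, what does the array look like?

pivot = a[11] = 4; i = -1
j=0: a[0]=1 ≤ 4 → i=0, swap a[0],a[0] (no change) → [1,17,3,2,5,6,7,10,11,12,13,4]
j=1: a[1]=17 > 4 → no swap
j=2: a[2]=3 ≤ 4 → i=1, swap a[1],a[2] → [1,3,17,2,5,6,7,10,11,12,13,4]
j=3: a[3]=2 ≤ 4 → i=2, swap a[2],a[3] → [1,3,2,17,5,6,7,10,11,12,13,4]
j=4: a[4]=5 > 4 → no swap
j=5: a[5]=6 > 4 → no swap
j=6: a[6]=7 > 4 → no swap
j=7: a[7]=10 > 4 → no swap
j=8: a[8]=11 > 4 → no swap
j=9: a[9]=12 > 4 → no swap
j=10: a[10]=13 > 4 → no swap
final swap a[3],a[11] → [1,3,2,4,5,6,7,10,11,12,13,17]; return 3

[1,3,2,4,5,6,7,10,11,12,13,17]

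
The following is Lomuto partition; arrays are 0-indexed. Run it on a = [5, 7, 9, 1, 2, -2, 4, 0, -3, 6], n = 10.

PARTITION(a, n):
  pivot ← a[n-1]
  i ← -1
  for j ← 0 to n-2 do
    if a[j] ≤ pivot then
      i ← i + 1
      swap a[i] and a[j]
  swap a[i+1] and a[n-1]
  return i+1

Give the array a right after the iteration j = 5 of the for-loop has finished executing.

pivot = a[9] = 6; i = -1
j=0: a[0]=5 ≤ 6 → i=0, swap a[0],a[0] (no change) → [5, 7, 9, 1, 2, -2, 4, 0, -3, 6]
j=1: a[1]=7 > 6 → no swap
j=2: a[2]=9 > 6 → no swap
j=3: a[3]=1 ≤ 6 → i=1, swap a[1],a[3] → [5, 1, 9, 7, 2, -2, 4, 0, -3, 6]
j=4: a[4]=2 ≤ 6 → i=2, swap a[2],a[4] → [5, 1, 2, 7, 9, -2, 4, 0, -3, 6]
j=5: a[5]=-2 ≤ 6 → i=3, swap a[3],a[5] → [5, 1, 2, -2, 9, 7, 4, 0, -3, 6]
(after j=5) a = [5, 1, 2, -2, 9, 7, 4, 0, -3, 6]

[5, 1, 2, -2, 9, 7, 4, 0, -3, 6]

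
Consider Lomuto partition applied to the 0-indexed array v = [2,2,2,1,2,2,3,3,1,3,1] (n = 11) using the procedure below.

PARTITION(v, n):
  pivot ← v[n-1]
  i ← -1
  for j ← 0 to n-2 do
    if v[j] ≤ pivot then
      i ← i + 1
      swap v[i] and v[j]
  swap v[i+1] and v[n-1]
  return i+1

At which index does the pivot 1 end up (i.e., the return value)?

2

pivot = v[10] = 1; i = -1
j=0: v[0]=2 > 1 → no swap
j=1: v[1]=2 > 1 → no swap
j=2: v[2]=2 > 1 → no swap
j=3: v[3]=1 ≤ 1 → i=0, swap v[0],v[3] → [1,2,2,2,2,2,3,3,1,3,1]
j=4: v[4]=2 > 1 → no swap
j=5: v[5]=2 > 1 → no swap
j=6: v[6]=3 > 1 → no swap
j=7: v[7]=3 > 1 → no swap
j=8: v[8]=1 ≤ 1 → i=1, swap v[1],v[8] → [1,1,2,2,2,2,3,3,2,3,1]
j=9: v[9]=3 > 1 → no swap
final swap v[2],v[10] → [1,1,1,2,2,2,3,3,2,3,2]; return 2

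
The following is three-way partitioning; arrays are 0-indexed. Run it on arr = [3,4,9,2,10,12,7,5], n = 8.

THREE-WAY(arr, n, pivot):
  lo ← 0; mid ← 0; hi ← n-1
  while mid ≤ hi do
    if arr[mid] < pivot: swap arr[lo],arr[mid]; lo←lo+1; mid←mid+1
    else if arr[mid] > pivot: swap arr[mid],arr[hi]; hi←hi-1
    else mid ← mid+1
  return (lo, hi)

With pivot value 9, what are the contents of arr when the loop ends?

[3,4,2,5,7,9,12,10]

lo=0 mid=0 hi=7
3<9: swap(0,0), lo=1 mid=1 ⇒ [3,4,9,2,10,12,7,5]
4<9: swap(1,1), lo=2 mid=2 ⇒ [3,4,9,2,10,12,7,5]
9=9: mid=3
2<9: swap(2,3), lo=3 mid=4 ⇒ [3,4,2,9,10,12,7,5]
10>9: swap(4,7), hi=6 ⇒ [3,4,2,9,5,12,7,10]
5<9: swap(3,4), lo=4 mid=5 ⇒ [3,4,2,5,9,12,7,10]
12>9: swap(5,6), hi=5 ⇒ [3,4,2,5,9,7,12,10]
7<9: swap(4,5), lo=5 mid=6 ⇒ [3,4,2,5,7,9,12,10]
done. lo=5 hi=5; arr=[3,4,2,5,7,9,12,10]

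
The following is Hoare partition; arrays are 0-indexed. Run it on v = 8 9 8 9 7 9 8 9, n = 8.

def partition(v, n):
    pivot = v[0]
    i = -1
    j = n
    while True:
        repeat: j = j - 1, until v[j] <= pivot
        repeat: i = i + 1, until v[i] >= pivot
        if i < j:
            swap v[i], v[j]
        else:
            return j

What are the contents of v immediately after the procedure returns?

8 7 8 9 9 9 8 9

pivot = v[0] = 8; i = -1, j = 8
j→6 (v[6]=8≤8), i→0 (v[0]=8≥8); i<j, swap → 8 9 8 9 7 9 8 9
j→4 (v[4]=7≤8), i→1 (v[1]=9≥8); i<j, swap → 8 7 8 9 9 9 8 9
j→2, i→2; i≥j, return j=2. v = 8 7 8 9 9 9 8 9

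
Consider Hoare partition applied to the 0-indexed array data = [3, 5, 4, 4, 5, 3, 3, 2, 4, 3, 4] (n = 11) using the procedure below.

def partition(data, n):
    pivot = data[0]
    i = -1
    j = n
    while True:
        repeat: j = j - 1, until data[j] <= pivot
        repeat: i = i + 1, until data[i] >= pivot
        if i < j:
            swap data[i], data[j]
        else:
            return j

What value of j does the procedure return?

3

pivot = data[0] = 3; i = -1, j = 11
j→9 (data[9]=3≤3), i→0 (data[0]=3≥3); i<j, swap → [3, 5, 4, 4, 5, 3, 3, 2, 4, 3, 4]
j→7 (data[7]=2≤3), i→1 (data[1]=5≥3); i<j, swap → [3, 2, 4, 4, 5, 3, 3, 5, 4, 3, 4]
j→6 (data[6]=3≤3), i→2 (data[2]=4≥3); i<j, swap → [3, 2, 3, 4, 5, 3, 4, 5, 4, 3, 4]
j→5 (data[5]=3≤3), i→3 (data[3]=4≥3); i<j, swap → [3, 2, 3, 3, 5, 4, 4, 5, 4, 3, 4]
j→3, i→4; i≥j, return j=3. data = [3, 2, 3, 3, 5, 4, 4, 5, 4, 3, 4]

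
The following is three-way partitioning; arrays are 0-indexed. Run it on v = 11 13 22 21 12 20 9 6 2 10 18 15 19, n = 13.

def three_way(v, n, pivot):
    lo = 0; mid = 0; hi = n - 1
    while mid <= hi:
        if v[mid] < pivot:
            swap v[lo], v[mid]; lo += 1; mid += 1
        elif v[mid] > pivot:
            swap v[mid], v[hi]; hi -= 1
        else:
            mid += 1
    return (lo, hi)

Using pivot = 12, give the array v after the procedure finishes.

lo=0 mid=0 hi=12
11<12: swap(0,0), lo=1 mid=1 ⇒ 11 13 22 21 12 20 9 6 2 10 18 15 19
13>12: swap(1,12), hi=11 ⇒ 11 19 22 21 12 20 9 6 2 10 18 15 13
19>12: swap(1,11), hi=10 ⇒ 11 15 22 21 12 20 9 6 2 10 18 19 13
15>12: swap(1,10), hi=9 ⇒ 11 18 22 21 12 20 9 6 2 10 15 19 13
18>12: swap(1,9), hi=8 ⇒ 11 10 22 21 12 20 9 6 2 18 15 19 13
10<12: swap(1,1), lo=2 mid=2 ⇒ 11 10 22 21 12 20 9 6 2 18 15 19 13
22>12: swap(2,8), hi=7 ⇒ 11 10 2 21 12 20 9 6 22 18 15 19 13
2<12: swap(2,2), lo=3 mid=3 ⇒ 11 10 2 21 12 20 9 6 22 18 15 19 13
21>12: swap(3,7), hi=6 ⇒ 11 10 2 6 12 20 9 21 22 18 15 19 13
6<12: swap(3,3), lo=4 mid=4 ⇒ 11 10 2 6 12 20 9 21 22 18 15 19 13
12=12: mid=5
20>12: swap(5,6), hi=5 ⇒ 11 10 2 6 12 9 20 21 22 18 15 19 13
9<12: swap(4,5), lo=5 mid=6 ⇒ 11 10 2 6 9 12 20 21 22 18 15 19 13
done. lo=5 hi=5; v=11 10 2 6 9 12 20 21 22 18 15 19 13

11 10 2 6 9 12 20 21 22 18 15 19 13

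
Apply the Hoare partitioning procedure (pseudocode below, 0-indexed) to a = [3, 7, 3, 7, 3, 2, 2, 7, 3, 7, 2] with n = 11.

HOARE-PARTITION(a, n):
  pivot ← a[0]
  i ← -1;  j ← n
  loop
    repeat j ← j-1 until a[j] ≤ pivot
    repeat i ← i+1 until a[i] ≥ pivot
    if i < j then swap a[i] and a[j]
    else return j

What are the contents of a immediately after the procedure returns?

[2, 3, 2, 2, 3, 7, 3, 7, 7, 7, 3]

pivot = a[0] = 3; i = -1, j = 11
j→10 (a[10]=2≤3), i→0 (a[0]=3≥3); i<j, swap → [2, 7, 3, 7, 3, 2, 2, 7, 3, 7, 3]
j→8 (a[8]=3≤3), i→1 (a[1]=7≥3); i<j, swap → [2, 3, 3, 7, 3, 2, 2, 7, 7, 7, 3]
j→6 (a[6]=2≤3), i→2 (a[2]=3≥3); i<j, swap → [2, 3, 2, 7, 3, 2, 3, 7, 7, 7, 3]
j→5 (a[5]=2≤3), i→3 (a[3]=7≥3); i<j, swap → [2, 3, 2, 2, 3, 7, 3, 7, 7, 7, 3]
j→4, i→4; i≥j, return j=4. a = [2, 3, 2, 2, 3, 7, 3, 7, 7, 7, 3]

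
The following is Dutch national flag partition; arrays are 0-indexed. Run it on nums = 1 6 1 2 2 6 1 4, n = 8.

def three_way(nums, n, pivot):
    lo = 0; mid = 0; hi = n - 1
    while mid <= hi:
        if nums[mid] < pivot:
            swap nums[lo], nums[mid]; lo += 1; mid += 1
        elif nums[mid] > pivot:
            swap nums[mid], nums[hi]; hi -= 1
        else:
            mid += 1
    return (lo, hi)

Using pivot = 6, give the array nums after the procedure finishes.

lo=0 mid=0 hi=7
1<6: swap(0,0), lo=1 mid=1 ⇒ 1 6 1 2 2 6 1 4
6=6: mid=2
1<6: swap(1,2), lo=2 mid=3 ⇒ 1 1 6 2 2 6 1 4
2<6: swap(2,3), lo=3 mid=4 ⇒ 1 1 2 6 2 6 1 4
2<6: swap(3,4), lo=4 mid=5 ⇒ 1 1 2 2 6 6 1 4
6=6: mid=6
1<6: swap(4,6), lo=5 mid=7 ⇒ 1 1 2 2 1 6 6 4
4<6: swap(5,7), lo=6 mid=8 ⇒ 1 1 2 2 1 4 6 6
done. lo=6 hi=7; nums=1 1 2 2 1 4 6 6

1 1 2 2 1 4 6 6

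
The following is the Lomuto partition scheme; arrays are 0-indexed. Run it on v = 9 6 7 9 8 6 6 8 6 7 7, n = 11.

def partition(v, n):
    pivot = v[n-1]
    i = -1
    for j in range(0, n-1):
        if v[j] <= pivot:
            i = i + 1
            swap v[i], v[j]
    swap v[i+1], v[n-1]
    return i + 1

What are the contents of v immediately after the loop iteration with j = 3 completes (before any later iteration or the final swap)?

pivot=7, i=-1
j=0: 9>7, skip
j=1: 6≤7, i=0, swap(0,1) ⇒ 6 9 7 9 8 6 6 8 6 7 7
j=2: 7≤7, i=1, swap(1,2) ⇒ 6 7 9 9 8 6 6 8 6 7 7
j=3: 9>7, skip
(after j=3) v = 6 7 9 9 8 6 6 8 6 7 7

6 7 9 9 8 6 6 8 6 7 7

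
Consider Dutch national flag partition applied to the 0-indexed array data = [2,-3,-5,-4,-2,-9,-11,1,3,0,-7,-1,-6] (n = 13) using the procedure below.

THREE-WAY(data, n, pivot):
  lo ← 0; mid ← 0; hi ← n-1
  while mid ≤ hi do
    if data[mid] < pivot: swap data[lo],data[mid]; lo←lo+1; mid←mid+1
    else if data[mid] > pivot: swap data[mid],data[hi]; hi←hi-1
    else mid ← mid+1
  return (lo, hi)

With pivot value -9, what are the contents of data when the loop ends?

lo=0 mid=0 hi=12
2>-9: swap(0,12), hi=11 ⇒ [-6,-3,-5,-4,-2,-9,-11,1,3,0,-7,-1,2]
-6>-9: swap(0,11), hi=10 ⇒ [-1,-3,-5,-4,-2,-9,-11,1,3,0,-7,-6,2]
-1>-9: swap(0,10), hi=9 ⇒ [-7,-3,-5,-4,-2,-9,-11,1,3,0,-1,-6,2]
-7>-9: swap(0,9), hi=8 ⇒ [0,-3,-5,-4,-2,-9,-11,1,3,-7,-1,-6,2]
0>-9: swap(0,8), hi=7 ⇒ [3,-3,-5,-4,-2,-9,-11,1,0,-7,-1,-6,2]
3>-9: swap(0,7), hi=6 ⇒ [1,-3,-5,-4,-2,-9,-11,3,0,-7,-1,-6,2]
1>-9: swap(0,6), hi=5 ⇒ [-11,-3,-5,-4,-2,-9,1,3,0,-7,-1,-6,2]
-11<-9: swap(0,0), lo=1 mid=1 ⇒ [-11,-3,-5,-4,-2,-9,1,3,0,-7,-1,-6,2]
-3>-9: swap(1,5), hi=4 ⇒ [-11,-9,-5,-4,-2,-3,1,3,0,-7,-1,-6,2]
-9=-9: mid=2
-5>-9: swap(2,4), hi=3 ⇒ [-11,-9,-2,-4,-5,-3,1,3,0,-7,-1,-6,2]
-2>-9: swap(2,3), hi=2 ⇒ [-11,-9,-4,-2,-5,-3,1,3,0,-7,-1,-6,2]
-4>-9: swap(2,2), hi=1 ⇒ [-11,-9,-4,-2,-5,-3,1,3,0,-7,-1,-6,2]
done. lo=1 hi=1; data=[-11,-9,-4,-2,-5,-3,1,3,0,-7,-1,-6,2]

[-11,-9,-4,-2,-5,-3,1,3,0,-7,-1,-6,2]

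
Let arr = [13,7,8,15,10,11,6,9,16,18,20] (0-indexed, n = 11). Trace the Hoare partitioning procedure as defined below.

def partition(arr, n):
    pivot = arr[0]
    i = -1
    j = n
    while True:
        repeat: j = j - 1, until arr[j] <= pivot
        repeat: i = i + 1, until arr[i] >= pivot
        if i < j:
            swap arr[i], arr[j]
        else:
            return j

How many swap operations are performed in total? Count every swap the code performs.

2

pivot = arr[0] = 13; i = -1, j = 11
j→7 (arr[7]=9≤13), i→0 (arr[0]=13≥13); i<j, swap → [9,7,8,15,10,11,6,13,16,18,20]
j→6 (arr[6]=6≤13), i→3 (arr[3]=15≥13); i<j, swap → [9,7,8,6,10,11,15,13,16,18,20]
j→5, i→6; i≥j, return j=5. arr = [9,7,8,6,10,11,15,13,16,18,20]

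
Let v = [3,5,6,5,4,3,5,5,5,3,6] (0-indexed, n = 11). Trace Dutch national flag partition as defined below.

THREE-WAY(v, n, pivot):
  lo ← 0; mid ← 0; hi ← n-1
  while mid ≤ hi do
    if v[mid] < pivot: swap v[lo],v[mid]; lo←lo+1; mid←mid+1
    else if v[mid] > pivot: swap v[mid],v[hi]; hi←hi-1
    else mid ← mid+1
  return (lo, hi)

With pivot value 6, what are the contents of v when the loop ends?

pivot = 6; lo=0, mid=0, hi=10
v[mid]=3<6: swap v[0],v[0]; lo=1,mid=1 → [3,5,6,5,4,3,5,5,5,3,6]
v[mid]=5<6: swap v[1],v[1]; lo=2,mid=2 → [3,5,6,5,4,3,5,5,5,3,6]
v[mid]=6=6: mid=3
v[mid]=5<6: swap v[2],v[3]; lo=3,mid=4 → [3,5,5,6,4,3,5,5,5,3,6]
v[mid]=4<6: swap v[3],v[4]; lo=4,mid=5 → [3,5,5,4,6,3,5,5,5,3,6]
v[mid]=3<6: swap v[4],v[5]; lo=5,mid=6 → [3,5,5,4,3,6,5,5,5,3,6]
v[mid]=5<6: swap v[5],v[6]; lo=6,mid=7 → [3,5,5,4,3,5,6,5,5,3,6]
v[mid]=5<6: swap v[6],v[7]; lo=7,mid=8 → [3,5,5,4,3,5,5,6,5,3,6]
v[mid]=5<6: swap v[7],v[8]; lo=8,mid=9 → [3,5,5,4,3,5,5,5,6,3,6]
v[mid]=3<6: swap v[8],v[9]; lo=9,mid=10 → [3,5,5,4,3,5,5,5,3,6,6]
v[mid]=6=6: mid=11
end: lo=9, hi=10; v = [3,5,5,4,3,5,5,5,3,6,6]

[3,5,5,4,3,5,5,5,3,6,6]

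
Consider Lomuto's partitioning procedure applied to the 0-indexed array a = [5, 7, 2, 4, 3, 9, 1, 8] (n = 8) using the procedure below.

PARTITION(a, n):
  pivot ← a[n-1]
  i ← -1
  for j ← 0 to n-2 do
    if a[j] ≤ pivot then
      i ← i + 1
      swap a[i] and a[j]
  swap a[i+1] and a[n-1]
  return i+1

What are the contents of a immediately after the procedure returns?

pivot = a[7] = 8; i = -1
j=0: a[0]=5 ≤ 8 → i=0, swap a[0],a[0] (no change) → [5, 7, 2, 4, 3, 9, 1, 8]
j=1: a[1]=7 ≤ 8 → i=1, swap a[1],a[1] (no change) → [5, 7, 2, 4, 3, 9, 1, 8]
j=2: a[2]=2 ≤ 8 → i=2, swap a[2],a[2] (no change) → [5, 7, 2, 4, 3, 9, 1, 8]
j=3: a[3]=4 ≤ 8 → i=3, swap a[3],a[3] (no change) → [5, 7, 2, 4, 3, 9, 1, 8]
j=4: a[4]=3 ≤ 8 → i=4, swap a[4],a[4] (no change) → [5, 7, 2, 4, 3, 9, 1, 8]
j=5: a[5]=9 > 8 → no swap
j=6: a[6]=1 ≤ 8 → i=5, swap a[5],a[6] → [5, 7, 2, 4, 3, 1, 9, 8]
final swap a[6],a[7] → [5, 7, 2, 4, 3, 1, 8, 9]; return 6

[5, 7, 2, 4, 3, 1, 8, 9]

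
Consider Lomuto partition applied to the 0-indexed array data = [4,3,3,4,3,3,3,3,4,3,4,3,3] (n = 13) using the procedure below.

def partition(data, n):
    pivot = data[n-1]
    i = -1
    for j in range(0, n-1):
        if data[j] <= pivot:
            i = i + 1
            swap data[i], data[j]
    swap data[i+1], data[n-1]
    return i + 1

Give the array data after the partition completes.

[3,3,3,3,3,3,3,3,3,4,4,4,4]

pivot = data[12] = 3; i = -1
j=0: data[0]=4 > 3 → no swap
j=1: data[1]=3 ≤ 3 → i=0, swap data[0],data[1] → [3,4,3,4,3,3,3,3,4,3,4,3,3]
j=2: data[2]=3 ≤ 3 → i=1, swap data[1],data[2] → [3,3,4,4,3,3,3,3,4,3,4,3,3]
j=3: data[3]=4 > 3 → no swap
j=4: data[4]=3 ≤ 3 → i=2, swap data[2],data[4] → [3,3,3,4,4,3,3,3,4,3,4,3,3]
j=5: data[5]=3 ≤ 3 → i=3, swap data[3],data[5] → [3,3,3,3,4,4,3,3,4,3,4,3,3]
j=6: data[6]=3 ≤ 3 → i=4, swap data[4],data[6] → [3,3,3,3,3,4,4,3,4,3,4,3,3]
j=7: data[7]=3 ≤ 3 → i=5, swap data[5],data[7] → [3,3,3,3,3,3,4,4,4,3,4,3,3]
j=8: data[8]=4 > 3 → no swap
j=9: data[9]=3 ≤ 3 → i=6, swap data[6],data[9] → [3,3,3,3,3,3,3,4,4,4,4,3,3]
j=10: data[10]=4 > 3 → no swap
j=11: data[11]=3 ≤ 3 → i=7, swap data[7],data[11] → [3,3,3,3,3,3,3,3,4,4,4,4,3]
final swap data[8],data[12] → [3,3,3,3,3,3,3,3,3,4,4,4,4]; return 8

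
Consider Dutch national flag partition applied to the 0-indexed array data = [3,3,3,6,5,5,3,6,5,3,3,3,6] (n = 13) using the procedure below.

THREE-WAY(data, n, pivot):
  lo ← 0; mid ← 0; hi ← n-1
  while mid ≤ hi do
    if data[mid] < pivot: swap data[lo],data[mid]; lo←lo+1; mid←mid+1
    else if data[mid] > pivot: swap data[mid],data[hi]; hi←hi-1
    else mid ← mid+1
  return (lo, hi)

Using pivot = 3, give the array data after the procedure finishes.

[3,3,3,3,3,3,3,5,6,5,5,6,6]

lo=0 mid=0 hi=12
3=3: mid=1
3=3: mid=2
3=3: mid=3
6>3: swap(3,12), hi=11 ⇒ [3,3,3,6,5,5,3,6,5,3,3,3,6]
6>3: swap(3,11), hi=10 ⇒ [3,3,3,3,5,5,3,6,5,3,3,6,6]
3=3: mid=4
5>3: swap(4,10), hi=9 ⇒ [3,3,3,3,3,5,3,6,5,3,5,6,6]
3=3: mid=5
5>3: swap(5,9), hi=8 ⇒ [3,3,3,3,3,3,3,6,5,5,5,6,6]
3=3: mid=6
3=3: mid=7
6>3: swap(7,8), hi=7 ⇒ [3,3,3,3,3,3,3,5,6,5,5,6,6]
5>3: swap(7,7), hi=6 ⇒ [3,3,3,3,3,3,3,5,6,5,5,6,6]
done. lo=0 hi=6; data=[3,3,3,3,3,3,3,5,6,5,5,6,6]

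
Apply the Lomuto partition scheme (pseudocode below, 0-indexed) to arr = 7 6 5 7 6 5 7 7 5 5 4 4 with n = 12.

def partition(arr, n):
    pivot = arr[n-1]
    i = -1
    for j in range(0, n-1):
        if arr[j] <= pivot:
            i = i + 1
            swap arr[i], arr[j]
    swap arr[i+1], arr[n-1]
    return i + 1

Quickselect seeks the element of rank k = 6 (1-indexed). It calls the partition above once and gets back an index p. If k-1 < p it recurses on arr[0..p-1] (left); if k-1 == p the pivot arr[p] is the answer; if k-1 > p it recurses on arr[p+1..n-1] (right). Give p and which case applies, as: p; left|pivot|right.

pivot = arr[11] = 4; i = -1
j=0: arr[0]=7 > 4 → no swap
j=1: arr[1]=6 > 4 → no swap
j=2: arr[2]=5 > 4 → no swap
j=3: arr[3]=7 > 4 → no swap
j=4: arr[4]=6 > 4 → no swap
j=5: arr[5]=5 > 4 → no swap
j=6: arr[6]=7 > 4 → no swap
j=7: arr[7]=7 > 4 → no swap
j=8: arr[8]=5 > 4 → no swap
j=9: arr[9]=5 > 4 → no swap
j=10: arr[10]=4 ≤ 4 → i=0, swap arr[0],arr[10] → 4 6 5 7 6 5 7 7 5 5 7 4
final swap arr[1],arr[11] → 4 4 5 7 6 5 7 7 5 5 7 6; return 1
p = 1; k-1 = 5 > 1 ⇒ right

1; right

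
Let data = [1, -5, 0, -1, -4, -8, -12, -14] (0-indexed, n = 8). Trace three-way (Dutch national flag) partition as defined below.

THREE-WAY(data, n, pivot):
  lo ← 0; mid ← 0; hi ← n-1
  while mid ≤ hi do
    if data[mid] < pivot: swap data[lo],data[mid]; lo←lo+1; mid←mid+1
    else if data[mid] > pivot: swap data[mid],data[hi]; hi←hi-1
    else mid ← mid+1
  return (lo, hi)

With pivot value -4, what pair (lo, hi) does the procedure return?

(4, 4)

lo=0 mid=0 hi=7
1>-4: swap(0,7), hi=6 ⇒ [-14, -5, 0, -1, -4, -8, -12, 1]
-14<-4: swap(0,0), lo=1 mid=1 ⇒ [-14, -5, 0, -1, -4, -8, -12, 1]
-5<-4: swap(1,1), lo=2 mid=2 ⇒ [-14, -5, 0, -1, -4, -8, -12, 1]
0>-4: swap(2,6), hi=5 ⇒ [-14, -5, -12, -1, -4, -8, 0, 1]
-12<-4: swap(2,2), lo=3 mid=3 ⇒ [-14, -5, -12, -1, -4, -8, 0, 1]
-1>-4: swap(3,5), hi=4 ⇒ [-14, -5, -12, -8, -4, -1, 0, 1]
-8<-4: swap(3,3), lo=4 mid=4 ⇒ [-14, -5, -12, -8, -4, -1, 0, 1]
-4=-4: mid=5
done. lo=4 hi=4; data=[-14, -5, -12, -8, -4, -1, 0, 1]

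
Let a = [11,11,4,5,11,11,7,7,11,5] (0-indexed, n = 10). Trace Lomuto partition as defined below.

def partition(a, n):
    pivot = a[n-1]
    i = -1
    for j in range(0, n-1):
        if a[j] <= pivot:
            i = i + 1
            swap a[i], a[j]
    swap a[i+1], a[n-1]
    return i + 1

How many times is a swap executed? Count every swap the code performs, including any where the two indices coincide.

3

pivot=5, i=-1
j=0: 11>5, skip
j=1: 11>5, skip
j=2: 4≤5, i=0, swap(0,2) ⇒ [4,11,11,5,11,11,7,7,11,5]
j=3: 5≤5, i=1, swap(1,3) ⇒ [4,5,11,11,11,11,7,7,11,5]
j=4: 11>5, skip
j=5: 11>5, skip
j=6: 7>5, skip
j=7: 7>5, skip
j=8: 11>5, skip
swap(2,9) ⇒ [4,5,5,11,11,11,7,7,11,11]; return 2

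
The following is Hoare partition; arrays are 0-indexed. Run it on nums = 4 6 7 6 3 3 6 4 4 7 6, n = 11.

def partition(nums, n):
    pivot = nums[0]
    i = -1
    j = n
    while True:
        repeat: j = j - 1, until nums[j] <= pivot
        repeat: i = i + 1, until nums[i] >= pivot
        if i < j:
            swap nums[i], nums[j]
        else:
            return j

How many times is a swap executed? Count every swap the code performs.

pivot = nums[0] = 4; i = -1, j = 11
j→8 (nums[8]=4≤4), i→0 (nums[0]=4≥4); i<j, swap → 4 6 7 6 3 3 6 4 4 7 6
j→7 (nums[7]=4≤4), i→1 (nums[1]=6≥4); i<j, swap → 4 4 7 6 3 3 6 6 4 7 6
j→5 (nums[5]=3≤4), i→2 (nums[2]=7≥4); i<j, swap → 4 4 3 6 3 7 6 6 4 7 6
j→4 (nums[4]=3≤4), i→3 (nums[3]=6≥4); i<j, swap → 4 4 3 3 6 7 6 6 4 7 6
j→3, i→4; i≥j, return j=3. nums = 4 4 3 3 6 7 6 6 4 7 6

4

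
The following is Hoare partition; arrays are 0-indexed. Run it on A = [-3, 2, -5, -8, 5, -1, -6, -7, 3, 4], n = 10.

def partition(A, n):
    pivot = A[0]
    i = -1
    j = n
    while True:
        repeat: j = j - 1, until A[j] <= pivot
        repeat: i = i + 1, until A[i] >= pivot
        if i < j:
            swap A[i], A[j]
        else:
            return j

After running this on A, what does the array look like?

pivot = A[0] = -3; i = -1, j = 10
j→7 (A[7]=-7≤-3), i→0 (A[0]=-3≥-3); i<j, swap → [-7, 2, -5, -8, 5, -1, -6, -3, 3, 4]
j→6 (A[6]=-6≤-3), i→1 (A[1]=2≥-3); i<j, swap → [-7, -6, -5, -8, 5, -1, 2, -3, 3, 4]
j→3, i→4; i≥j, return j=3. A = [-7, -6, -5, -8, 5, -1, 2, -3, 3, 4]

[-7, -6, -5, -8, 5, -1, 2, -3, 3, 4]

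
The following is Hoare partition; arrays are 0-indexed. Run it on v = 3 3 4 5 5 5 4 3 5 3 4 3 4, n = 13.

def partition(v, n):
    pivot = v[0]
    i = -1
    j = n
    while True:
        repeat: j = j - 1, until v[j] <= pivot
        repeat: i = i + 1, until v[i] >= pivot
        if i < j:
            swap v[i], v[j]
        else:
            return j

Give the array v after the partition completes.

pivot = v[0] = 3; i = -1, j = 13
j→11 (v[11]=3≤3), i→0 (v[0]=3≥3); i<j, swap → 3 3 4 5 5 5 4 3 5 3 4 3 4
j→9 (v[9]=3≤3), i→1 (v[1]=3≥3); i<j, swap → 3 3 4 5 5 5 4 3 5 3 4 3 4
j→7 (v[7]=3≤3), i→2 (v[2]=4≥3); i<j, swap → 3 3 3 5 5 5 4 4 5 3 4 3 4
j→2, i→3; i≥j, return j=2. v = 3 3 3 5 5 5 4 4 5 3 4 3 4

3 3 3 5 5 5 4 4 5 3 4 3 4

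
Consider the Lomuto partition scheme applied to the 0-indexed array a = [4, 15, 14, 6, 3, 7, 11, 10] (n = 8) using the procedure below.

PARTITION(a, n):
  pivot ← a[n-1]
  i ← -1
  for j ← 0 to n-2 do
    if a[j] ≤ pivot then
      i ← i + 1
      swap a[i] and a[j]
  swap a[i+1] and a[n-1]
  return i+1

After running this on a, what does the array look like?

[4, 6, 3, 7, 10, 15, 11, 14]

pivot=10, i=-1
j=0: 4≤10, i=0, swap(0,0) ⇒ [4, 15, 14, 6, 3, 7, 11, 10]
j=1: 15>10, skip
j=2: 14>10, skip
j=3: 6≤10, i=1, swap(1,3) ⇒ [4, 6, 14, 15, 3, 7, 11, 10]
j=4: 3≤10, i=2, swap(2,4) ⇒ [4, 6, 3, 15, 14, 7, 11, 10]
j=5: 7≤10, i=3, swap(3,5) ⇒ [4, 6, 3, 7, 14, 15, 11, 10]
j=6: 11>10, skip
swap(4,7) ⇒ [4, 6, 3, 7, 10, 15, 11, 14]; return 4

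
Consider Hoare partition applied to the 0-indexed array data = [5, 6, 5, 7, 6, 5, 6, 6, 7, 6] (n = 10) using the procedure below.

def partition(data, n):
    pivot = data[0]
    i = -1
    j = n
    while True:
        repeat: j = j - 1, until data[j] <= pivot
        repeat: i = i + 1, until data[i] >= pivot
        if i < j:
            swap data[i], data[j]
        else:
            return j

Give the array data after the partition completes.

pivot=5
j stops at 5 (5), i stops at 0 (5); swap ⇒ [5, 6, 5, 7, 6, 5, 6, 6, 7, 6]
j stops at 2 (5), i stops at 1 (6); swap ⇒ [5, 5, 6, 7, 6, 5, 6, 6, 7, 6]
j stops at 1, i stops at 2; i≥j ⇒ return 1. data=[5, 5, 6, 7, 6, 5, 6, 6, 7, 6]

[5, 5, 6, 7, 6, 5, 6, 6, 7, 6]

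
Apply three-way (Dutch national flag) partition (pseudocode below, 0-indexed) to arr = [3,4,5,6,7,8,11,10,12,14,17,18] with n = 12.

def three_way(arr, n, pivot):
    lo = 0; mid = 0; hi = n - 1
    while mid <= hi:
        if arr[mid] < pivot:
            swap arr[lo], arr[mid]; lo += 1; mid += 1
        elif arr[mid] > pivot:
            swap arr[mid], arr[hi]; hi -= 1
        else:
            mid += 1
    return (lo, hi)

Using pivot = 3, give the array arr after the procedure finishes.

lo=0 mid=0 hi=11
3=3: mid=1
4>3: swap(1,11), hi=10 ⇒ [3,18,5,6,7,8,11,10,12,14,17,4]
18>3: swap(1,10), hi=9 ⇒ [3,17,5,6,7,8,11,10,12,14,18,4]
17>3: swap(1,9), hi=8 ⇒ [3,14,5,6,7,8,11,10,12,17,18,4]
14>3: swap(1,8), hi=7 ⇒ [3,12,5,6,7,8,11,10,14,17,18,4]
12>3: swap(1,7), hi=6 ⇒ [3,10,5,6,7,8,11,12,14,17,18,4]
10>3: swap(1,6), hi=5 ⇒ [3,11,5,6,7,8,10,12,14,17,18,4]
11>3: swap(1,5), hi=4 ⇒ [3,8,5,6,7,11,10,12,14,17,18,4]
8>3: swap(1,4), hi=3 ⇒ [3,7,5,6,8,11,10,12,14,17,18,4]
7>3: swap(1,3), hi=2 ⇒ [3,6,5,7,8,11,10,12,14,17,18,4]
6>3: swap(1,2), hi=1 ⇒ [3,5,6,7,8,11,10,12,14,17,18,4]
5>3: swap(1,1), hi=0 ⇒ [3,5,6,7,8,11,10,12,14,17,18,4]
done. lo=0 hi=0; arr=[3,5,6,7,8,11,10,12,14,17,18,4]

[3,5,6,7,8,11,10,12,14,17,18,4]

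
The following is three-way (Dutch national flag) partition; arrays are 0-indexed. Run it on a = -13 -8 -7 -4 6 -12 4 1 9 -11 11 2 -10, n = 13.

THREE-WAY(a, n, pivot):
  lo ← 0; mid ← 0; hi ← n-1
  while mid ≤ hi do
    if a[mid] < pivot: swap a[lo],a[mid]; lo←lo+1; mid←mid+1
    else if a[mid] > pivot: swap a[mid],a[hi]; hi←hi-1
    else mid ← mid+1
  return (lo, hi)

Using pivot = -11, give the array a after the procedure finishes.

lo=0 mid=0 hi=12
-13<-11: swap(0,0), lo=1 mid=1 ⇒ -13 -8 -7 -4 6 -12 4 1 9 -11 11 2 -10
-8>-11: swap(1,12), hi=11 ⇒ -13 -10 -7 -4 6 -12 4 1 9 -11 11 2 -8
-10>-11: swap(1,11), hi=10 ⇒ -13 2 -7 -4 6 -12 4 1 9 -11 11 -10 -8
2>-11: swap(1,10), hi=9 ⇒ -13 11 -7 -4 6 -12 4 1 9 -11 2 -10 -8
11>-11: swap(1,9), hi=8 ⇒ -13 -11 -7 -4 6 -12 4 1 9 11 2 -10 -8
-11=-11: mid=2
-7>-11: swap(2,8), hi=7 ⇒ -13 -11 9 -4 6 -12 4 1 -7 11 2 -10 -8
9>-11: swap(2,7), hi=6 ⇒ -13 -11 1 -4 6 -12 4 9 -7 11 2 -10 -8
1>-11: swap(2,6), hi=5 ⇒ -13 -11 4 -4 6 -12 1 9 -7 11 2 -10 -8
4>-11: swap(2,5), hi=4 ⇒ -13 -11 -12 -4 6 4 1 9 -7 11 2 -10 -8
-12<-11: swap(1,2), lo=2 mid=3 ⇒ -13 -12 -11 -4 6 4 1 9 -7 11 2 -10 -8
-4>-11: swap(3,4), hi=3 ⇒ -13 -12 -11 6 -4 4 1 9 -7 11 2 -10 -8
6>-11: swap(3,3), hi=2 ⇒ -13 -12 -11 6 -4 4 1 9 -7 11 2 -10 -8
done. lo=2 hi=2; a=-13 -12 -11 6 -4 4 1 9 -7 11 2 -10 -8

-13 -12 -11 6 -4 4 1 9 -7 11 2 -10 -8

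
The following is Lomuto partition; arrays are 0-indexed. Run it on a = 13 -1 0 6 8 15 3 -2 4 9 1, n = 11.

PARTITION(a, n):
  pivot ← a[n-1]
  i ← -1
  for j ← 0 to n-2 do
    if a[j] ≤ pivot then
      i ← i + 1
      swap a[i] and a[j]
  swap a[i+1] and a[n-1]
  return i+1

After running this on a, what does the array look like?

pivot=1, i=-1
j=0: 13>1, skip
j=1: -1≤1, i=0, swap(0,1) ⇒ -1 13 0 6 8 15 3 -2 4 9 1
j=2: 0≤1, i=1, swap(1,2) ⇒ -1 0 13 6 8 15 3 -2 4 9 1
j=3: 6>1, skip
j=4: 8>1, skip
j=5: 15>1, skip
j=6: 3>1, skip
j=7: -2≤1, i=2, swap(2,7) ⇒ -1 0 -2 6 8 15 3 13 4 9 1
j=8: 4>1, skip
j=9: 9>1, skip
swap(3,10) ⇒ -1 0 -2 1 8 15 3 13 4 9 6; return 3

-1 0 -2 1 8 15 3 13 4 9 6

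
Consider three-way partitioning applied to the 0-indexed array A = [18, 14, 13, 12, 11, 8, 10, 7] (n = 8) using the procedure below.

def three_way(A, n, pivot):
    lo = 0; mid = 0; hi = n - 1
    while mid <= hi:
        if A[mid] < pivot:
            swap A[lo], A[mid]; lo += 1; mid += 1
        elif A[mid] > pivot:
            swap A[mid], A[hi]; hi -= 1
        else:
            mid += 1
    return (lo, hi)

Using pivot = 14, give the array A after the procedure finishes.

[7, 13, 12, 11, 8, 10, 14, 18]

pivot = 14; lo=0, mid=0, hi=7
A[mid]=18>14: swap A[0],A[7]; hi=6 → [7, 14, 13, 12, 11, 8, 10, 18]
A[mid]=7<14: swap A[0],A[0]; lo=1,mid=1 → [7, 14, 13, 12, 11, 8, 10, 18]
A[mid]=14=14: mid=2
A[mid]=13<14: swap A[1],A[2]; lo=2,mid=3 → [7, 13, 14, 12, 11, 8, 10, 18]
A[mid]=12<14: swap A[2],A[3]; lo=3,mid=4 → [7, 13, 12, 14, 11, 8, 10, 18]
A[mid]=11<14: swap A[3],A[4]; lo=4,mid=5 → [7, 13, 12, 11, 14, 8, 10, 18]
A[mid]=8<14: swap A[4],A[5]; lo=5,mid=6 → [7, 13, 12, 11, 8, 14, 10, 18]
A[mid]=10<14: swap A[5],A[6]; lo=6,mid=7 → [7, 13, 12, 11, 8, 10, 14, 18]
end: lo=6, hi=6; A = [7, 13, 12, 11, 8, 10, 14, 18]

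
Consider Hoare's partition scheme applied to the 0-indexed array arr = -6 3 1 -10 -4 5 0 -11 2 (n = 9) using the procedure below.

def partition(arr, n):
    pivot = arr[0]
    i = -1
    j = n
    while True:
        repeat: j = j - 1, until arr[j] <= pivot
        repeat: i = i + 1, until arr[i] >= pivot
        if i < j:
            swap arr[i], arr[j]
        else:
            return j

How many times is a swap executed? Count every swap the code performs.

2

pivot = arr[0] = -6; i = -1, j = 9
j→7 (arr[7]=-11≤-6), i→0 (arr[0]=-6≥-6); i<j, swap → -11 3 1 -10 -4 5 0 -6 2
j→3 (arr[3]=-10≤-6), i→1 (arr[1]=3≥-6); i<j, swap → -11 -10 1 3 -4 5 0 -6 2
j→1, i→2; i≥j, return j=1. arr = -11 -10 1 3 -4 5 0 -6 2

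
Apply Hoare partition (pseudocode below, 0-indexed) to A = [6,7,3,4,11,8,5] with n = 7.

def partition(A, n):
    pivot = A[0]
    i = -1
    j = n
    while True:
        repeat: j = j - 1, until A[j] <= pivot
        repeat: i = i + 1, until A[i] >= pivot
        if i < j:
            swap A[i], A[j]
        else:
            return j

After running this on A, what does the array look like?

pivot = A[0] = 6; i = -1, j = 7
j→6 (A[6]=5≤6), i→0 (A[0]=6≥6); i<j, swap → [5,7,3,4,11,8,6]
j→3 (A[3]=4≤6), i→1 (A[1]=7≥6); i<j, swap → [5,4,3,7,11,8,6]
j→2, i→3; i≥j, return j=2. A = [5,4,3,7,11,8,6]

[5,4,3,7,11,8,6]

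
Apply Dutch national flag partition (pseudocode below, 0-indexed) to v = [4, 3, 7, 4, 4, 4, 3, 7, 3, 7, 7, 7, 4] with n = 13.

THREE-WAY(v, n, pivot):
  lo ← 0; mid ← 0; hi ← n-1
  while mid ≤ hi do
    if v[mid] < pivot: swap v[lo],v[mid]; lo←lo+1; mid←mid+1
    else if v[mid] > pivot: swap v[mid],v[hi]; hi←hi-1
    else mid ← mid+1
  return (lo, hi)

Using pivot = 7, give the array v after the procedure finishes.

[4, 3, 4, 4, 4, 3, 3, 4, 7, 7, 7, 7, 7]

lo=0 mid=0 hi=12
4<7: swap(0,0), lo=1 mid=1 ⇒ [4, 3, 7, 4, 4, 4, 3, 7, 3, 7, 7, 7, 4]
3<7: swap(1,1), lo=2 mid=2 ⇒ [4, 3, 7, 4, 4, 4, 3, 7, 3, 7, 7, 7, 4]
7=7: mid=3
4<7: swap(2,3), lo=3 mid=4 ⇒ [4, 3, 4, 7, 4, 4, 3, 7, 3, 7, 7, 7, 4]
4<7: swap(3,4), lo=4 mid=5 ⇒ [4, 3, 4, 4, 7, 4, 3, 7, 3, 7, 7, 7, 4]
4<7: swap(4,5), lo=5 mid=6 ⇒ [4, 3, 4, 4, 4, 7, 3, 7, 3, 7, 7, 7, 4]
3<7: swap(5,6), lo=6 mid=7 ⇒ [4, 3, 4, 4, 4, 3, 7, 7, 3, 7, 7, 7, 4]
7=7: mid=8
3<7: swap(6,8), lo=7 mid=9 ⇒ [4, 3, 4, 4, 4, 3, 3, 7, 7, 7, 7, 7, 4]
7=7: mid=10
7=7: mid=11
7=7: mid=12
4<7: swap(7,12), lo=8 mid=13 ⇒ [4, 3, 4, 4, 4, 3, 3, 4, 7, 7, 7, 7, 7]
done. lo=8 hi=12; v=[4, 3, 4, 4, 4, 3, 3, 4, 7, 7, 7, 7, 7]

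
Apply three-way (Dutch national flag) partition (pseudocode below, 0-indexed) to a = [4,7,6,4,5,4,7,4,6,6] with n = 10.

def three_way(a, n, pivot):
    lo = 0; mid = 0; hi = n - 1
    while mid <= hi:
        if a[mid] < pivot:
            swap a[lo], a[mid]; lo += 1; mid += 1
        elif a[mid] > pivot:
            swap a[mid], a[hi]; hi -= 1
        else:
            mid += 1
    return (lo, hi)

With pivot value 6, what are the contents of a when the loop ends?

[4,4,5,4,4,6,6,6,7,7]

lo=0 mid=0 hi=9
4<6: swap(0,0), lo=1 mid=1 ⇒ [4,7,6,4,5,4,7,4,6,6]
7>6: swap(1,9), hi=8 ⇒ [4,6,6,4,5,4,7,4,6,7]
6=6: mid=2
6=6: mid=3
4<6: swap(1,3), lo=2 mid=4 ⇒ [4,4,6,6,5,4,7,4,6,7]
5<6: swap(2,4), lo=3 mid=5 ⇒ [4,4,5,6,6,4,7,4,6,7]
4<6: swap(3,5), lo=4 mid=6 ⇒ [4,4,5,4,6,6,7,4,6,7]
7>6: swap(6,8), hi=7 ⇒ [4,4,5,4,6,6,6,4,7,7]
6=6: mid=7
4<6: swap(4,7), lo=5 mid=8 ⇒ [4,4,5,4,4,6,6,6,7,7]
done. lo=5 hi=7; a=[4,4,5,4,4,6,6,6,7,7]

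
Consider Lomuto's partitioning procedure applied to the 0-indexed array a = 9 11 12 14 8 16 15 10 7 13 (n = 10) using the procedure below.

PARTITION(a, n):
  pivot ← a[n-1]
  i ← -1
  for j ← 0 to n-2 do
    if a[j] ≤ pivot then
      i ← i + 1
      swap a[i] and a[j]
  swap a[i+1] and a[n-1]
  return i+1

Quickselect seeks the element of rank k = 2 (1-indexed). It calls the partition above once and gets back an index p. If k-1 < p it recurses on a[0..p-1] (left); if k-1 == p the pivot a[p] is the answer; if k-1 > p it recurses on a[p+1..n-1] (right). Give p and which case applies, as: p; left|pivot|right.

pivot = a[9] = 13; i = -1
j=0: a[0]=9 ≤ 13 → i=0, swap a[0],a[0] (no change) → 9 11 12 14 8 16 15 10 7 13
j=1: a[1]=11 ≤ 13 → i=1, swap a[1],a[1] (no change) → 9 11 12 14 8 16 15 10 7 13
j=2: a[2]=12 ≤ 13 → i=2, swap a[2],a[2] (no change) → 9 11 12 14 8 16 15 10 7 13
j=3: a[3]=14 > 13 → no swap
j=4: a[4]=8 ≤ 13 → i=3, swap a[3],a[4] → 9 11 12 8 14 16 15 10 7 13
j=5: a[5]=16 > 13 → no swap
j=6: a[6]=15 > 13 → no swap
j=7: a[7]=10 ≤ 13 → i=4, swap a[4],a[7] → 9 11 12 8 10 16 15 14 7 13
j=8: a[8]=7 ≤ 13 → i=5, swap a[5],a[8] → 9 11 12 8 10 7 15 14 16 13
final swap a[6],a[9] → 9 11 12 8 10 7 13 14 16 15; return 6
p = 6; k-1 = 1 < 6 ⇒ left

6; left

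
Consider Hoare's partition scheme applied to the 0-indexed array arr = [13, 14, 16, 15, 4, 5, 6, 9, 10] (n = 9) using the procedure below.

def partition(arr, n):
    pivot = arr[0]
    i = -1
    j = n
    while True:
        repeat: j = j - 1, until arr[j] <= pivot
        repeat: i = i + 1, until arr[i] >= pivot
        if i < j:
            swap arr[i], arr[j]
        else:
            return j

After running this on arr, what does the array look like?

[10, 9, 6, 5, 4, 15, 16, 14, 13]

pivot=13
j stops at 8 (10), i stops at 0 (13); swap ⇒ [10, 14, 16, 15, 4, 5, 6, 9, 13]
j stops at 7 (9), i stops at 1 (14); swap ⇒ [10, 9, 16, 15, 4, 5, 6, 14, 13]
j stops at 6 (6), i stops at 2 (16); swap ⇒ [10, 9, 6, 15, 4, 5, 16, 14, 13]
j stops at 5 (5), i stops at 3 (15); swap ⇒ [10, 9, 6, 5, 4, 15, 16, 14, 13]
j stops at 4, i stops at 5; i≥j ⇒ return 4. arr=[10, 9, 6, 5, 4, 15, 16, 14, 13]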